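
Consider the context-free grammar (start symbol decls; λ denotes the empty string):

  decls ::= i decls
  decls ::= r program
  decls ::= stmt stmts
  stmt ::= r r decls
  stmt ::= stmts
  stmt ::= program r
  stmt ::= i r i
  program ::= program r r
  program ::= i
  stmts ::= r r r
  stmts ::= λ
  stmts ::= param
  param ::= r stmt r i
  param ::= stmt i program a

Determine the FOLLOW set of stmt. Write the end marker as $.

{ $, i, r }

In decls ::= stmt stmts: add FIRST(stmts)\{λ} = { i, r }.
  Since stmts is nullable, also add FOLLOW(decls) = { $, i, r }.
In param ::= r stmt r i: add FIRST(r i) = { r }.
In param ::= stmt i program a: add FIRST(i program a) = { i }.
Union: FOLLOW(stmt) = { $, i, r }.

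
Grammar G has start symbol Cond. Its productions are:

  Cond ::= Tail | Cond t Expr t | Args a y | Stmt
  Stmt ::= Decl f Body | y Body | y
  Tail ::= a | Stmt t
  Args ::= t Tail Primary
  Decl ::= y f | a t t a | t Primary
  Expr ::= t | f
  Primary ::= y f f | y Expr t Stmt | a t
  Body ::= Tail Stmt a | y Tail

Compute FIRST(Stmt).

From Stmt ::= Decl f Body: add FIRST(Decl) = { a, t, y }.
Stmt ::= y Body contributes {y}.
Stmt ::= y contributes {y}.
Union: FIRST(Stmt) = { a, t, y }.

{ a, t, y }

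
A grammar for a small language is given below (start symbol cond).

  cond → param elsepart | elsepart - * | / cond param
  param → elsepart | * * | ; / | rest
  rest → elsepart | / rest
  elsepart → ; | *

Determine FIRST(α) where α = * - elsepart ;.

{ * }

* is a terminal; add {*} and stop.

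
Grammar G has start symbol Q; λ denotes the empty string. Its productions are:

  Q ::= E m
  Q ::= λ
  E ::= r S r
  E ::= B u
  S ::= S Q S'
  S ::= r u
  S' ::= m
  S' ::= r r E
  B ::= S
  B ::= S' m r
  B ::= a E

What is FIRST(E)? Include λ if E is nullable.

E ::= r S r contributes {r}.
From E ::= B u: add FIRST(B) = { a, m, r }.
Union: FIRST(E) = { a, m, r }.

{ a, m, r }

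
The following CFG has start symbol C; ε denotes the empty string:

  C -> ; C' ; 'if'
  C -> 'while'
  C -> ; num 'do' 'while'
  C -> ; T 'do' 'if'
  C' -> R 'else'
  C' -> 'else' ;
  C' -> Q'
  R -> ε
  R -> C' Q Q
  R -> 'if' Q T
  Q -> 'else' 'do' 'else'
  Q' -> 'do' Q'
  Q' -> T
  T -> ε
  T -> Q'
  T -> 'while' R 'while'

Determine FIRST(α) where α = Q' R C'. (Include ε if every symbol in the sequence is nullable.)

Add FIRST(Q')\{ε} = { 'do', 'while' }; Q' is nullable, continue.
Add FIRST(R)\{ε} = { 'do', 'else', 'if', 'while' }; R is nullable, continue.
Add FIRST(C')\{ε} = { 'do', 'else', 'if', 'while' }; C' is nullable, continue.
Every symbol is nullable, so include ε.

{ 'do', 'else', 'if', 'while', ε }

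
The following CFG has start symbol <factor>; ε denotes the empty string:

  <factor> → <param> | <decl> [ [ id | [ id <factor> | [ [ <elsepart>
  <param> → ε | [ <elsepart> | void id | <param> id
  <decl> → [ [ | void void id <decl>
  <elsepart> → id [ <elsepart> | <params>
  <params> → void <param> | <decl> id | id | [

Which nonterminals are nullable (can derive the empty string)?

{ <factor>, <param> }

Directly nullable (have an ε-production): <param>.
<factor> → <param> with every symbol nullable, so <factor> is nullable.
No other nonterminal has a production whose RHS symbols are all nullable.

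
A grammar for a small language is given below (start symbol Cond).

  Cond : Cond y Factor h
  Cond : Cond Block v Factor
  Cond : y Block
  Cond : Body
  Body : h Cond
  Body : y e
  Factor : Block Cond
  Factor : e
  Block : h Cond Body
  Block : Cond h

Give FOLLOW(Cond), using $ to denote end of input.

{ $, h, v, y }

Cond is the start symbol, so $ ∈ FOLLOW(Cond).
In Cond : Cond y Factor h: add FIRST(y Factor h) = { y }.
In Cond : Cond Block v Factor: add FIRST(Block v Factor) = { h, y }.
In Body : h Cond: Cond is at the end, add FOLLOW(Body) = { $, h, v, y }.
In Factor : Block Cond: Cond is at the end, add FOLLOW(Factor) = { $, h, v, y }.
In Block : h Cond Body: add FIRST(Body) = { h, y }.
In Block : Cond h: add FIRST(h) = { h }.
Union: FOLLOW(Cond) = { $, h, v, y }.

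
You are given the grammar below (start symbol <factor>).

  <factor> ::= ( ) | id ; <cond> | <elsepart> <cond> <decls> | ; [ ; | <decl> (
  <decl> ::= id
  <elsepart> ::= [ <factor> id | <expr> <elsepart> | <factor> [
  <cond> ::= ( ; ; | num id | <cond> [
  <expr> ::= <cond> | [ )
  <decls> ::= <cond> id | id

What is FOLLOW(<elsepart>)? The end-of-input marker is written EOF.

In <factor> ::= <elsepart> <cond> <decls>: add FIRST(<cond> <decls>) = { (, num }.
In <elsepart> ::= <expr> <elsepart>: <elsepart> is at the end, add FOLLOW(<elsepart>) = { (, num }.
Union: FOLLOW(<elsepart>) = { (, num }.

{ (, num }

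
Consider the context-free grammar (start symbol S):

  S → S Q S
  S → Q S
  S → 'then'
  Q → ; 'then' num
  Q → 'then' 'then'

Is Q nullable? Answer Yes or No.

No

No nonterminal in this grammar is nullable.
No production of Q has an RHS whose symbols are all nullable, so Q is not nullable.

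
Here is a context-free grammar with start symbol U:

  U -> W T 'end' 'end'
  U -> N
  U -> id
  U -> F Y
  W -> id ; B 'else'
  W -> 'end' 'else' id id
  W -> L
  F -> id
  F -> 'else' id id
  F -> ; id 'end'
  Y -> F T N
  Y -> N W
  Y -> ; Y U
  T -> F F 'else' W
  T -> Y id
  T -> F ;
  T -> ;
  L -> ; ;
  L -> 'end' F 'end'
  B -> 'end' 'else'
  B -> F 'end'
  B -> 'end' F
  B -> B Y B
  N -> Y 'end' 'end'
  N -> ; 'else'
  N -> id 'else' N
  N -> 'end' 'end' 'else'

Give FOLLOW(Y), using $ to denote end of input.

{ $, 'else', 'end', ;, id }

In U -> F Y: Y is at the end, add FOLLOW(U) = { $, 'else', 'end', ;, id }.
In Y -> ; Y U: add FIRST(U) = { 'else', 'end', ;, id }.
In T -> Y id: add FIRST(id) = { id }.
In B -> B Y B: add FIRST(B) = { 'else', 'end', ;, id }.
In N -> Y 'end' 'end': add FIRST('end' 'end') = { 'end' }.
Union: FOLLOW(Y) = { $, 'else', 'end', ;, id }.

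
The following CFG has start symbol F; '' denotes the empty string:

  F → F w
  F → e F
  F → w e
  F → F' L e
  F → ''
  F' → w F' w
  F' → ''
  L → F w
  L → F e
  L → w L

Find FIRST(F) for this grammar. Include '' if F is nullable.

From F → F w: F nullable, take FIRST(F) ∪ {w} = { e, w }.
F → e F contributes {e}.
F → w e contributes {w}.
From F → F' L e: F' nullable, take FIRST(F') ∪ FIRST(L) = { e, w }.
F → '' contributes ''.
Union: FIRST(F) = { e, w, '' }.

{ e, w, '' }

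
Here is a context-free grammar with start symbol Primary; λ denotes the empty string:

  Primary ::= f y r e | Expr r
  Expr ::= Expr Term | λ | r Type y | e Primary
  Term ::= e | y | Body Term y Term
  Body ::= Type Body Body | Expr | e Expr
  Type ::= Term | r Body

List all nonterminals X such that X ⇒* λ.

{ Body, Expr }

Directly nullable (have an λ-production): Expr.
Body ::= Expr with every symbol nullable, so Body is nullable.
No other nonterminal has a production whose RHS symbols are all nullable.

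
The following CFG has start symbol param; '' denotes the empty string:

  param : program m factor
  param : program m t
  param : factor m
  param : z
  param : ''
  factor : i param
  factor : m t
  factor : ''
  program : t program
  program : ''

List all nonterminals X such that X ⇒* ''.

{ factor, param, program }

Directly nullable (have an ''-production): param, factor, program.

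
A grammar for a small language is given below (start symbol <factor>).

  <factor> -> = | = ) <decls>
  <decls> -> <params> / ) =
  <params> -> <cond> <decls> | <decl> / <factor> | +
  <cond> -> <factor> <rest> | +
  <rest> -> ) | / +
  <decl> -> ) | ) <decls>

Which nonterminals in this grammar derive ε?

No nonterminal has an empty production or an RHS whose symbols are all nullable.

{ } (none)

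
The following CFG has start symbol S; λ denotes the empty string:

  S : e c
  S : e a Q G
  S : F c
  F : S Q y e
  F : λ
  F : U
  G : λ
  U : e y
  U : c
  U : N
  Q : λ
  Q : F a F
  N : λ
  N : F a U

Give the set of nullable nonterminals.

{ F, G, N, Q, U }

Directly nullable (have an λ-production): F, G, Q, N.
U : N with every symbol nullable, so U is nullable.
No other nonterminal has a production whose RHS symbols are all nullable.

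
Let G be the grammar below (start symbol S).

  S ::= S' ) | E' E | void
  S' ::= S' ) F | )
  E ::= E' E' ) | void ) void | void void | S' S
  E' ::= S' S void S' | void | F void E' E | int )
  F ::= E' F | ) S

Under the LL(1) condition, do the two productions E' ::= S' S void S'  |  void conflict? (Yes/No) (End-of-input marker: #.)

FIRST(S' S void S') = { ) } and FIRST(void) = { void }.
The FIRST sets are disjoint and neither alternative is nullable — no conflict.

No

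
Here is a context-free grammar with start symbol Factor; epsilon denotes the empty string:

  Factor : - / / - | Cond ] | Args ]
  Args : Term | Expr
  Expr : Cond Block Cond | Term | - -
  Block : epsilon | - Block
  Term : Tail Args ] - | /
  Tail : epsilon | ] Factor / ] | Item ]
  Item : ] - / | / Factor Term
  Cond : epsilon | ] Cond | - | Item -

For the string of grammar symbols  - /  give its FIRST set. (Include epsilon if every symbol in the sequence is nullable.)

{ - }

- is a terminal; add {-} and stop.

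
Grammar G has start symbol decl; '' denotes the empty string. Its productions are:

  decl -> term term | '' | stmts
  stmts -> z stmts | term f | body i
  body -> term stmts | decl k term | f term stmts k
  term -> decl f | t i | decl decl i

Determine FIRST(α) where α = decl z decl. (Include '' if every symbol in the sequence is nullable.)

Add FIRST(decl)\{''} = { f, i, k, t, z }; decl is nullable, continue.
z is a terminal; add {z} and stop.

{ f, i, k, t, z }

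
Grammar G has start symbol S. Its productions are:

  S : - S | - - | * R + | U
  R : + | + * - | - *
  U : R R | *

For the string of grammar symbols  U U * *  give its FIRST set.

Add FIRST(U) = { *, +, - }; U is not nullable, stop.

{ *, +, - }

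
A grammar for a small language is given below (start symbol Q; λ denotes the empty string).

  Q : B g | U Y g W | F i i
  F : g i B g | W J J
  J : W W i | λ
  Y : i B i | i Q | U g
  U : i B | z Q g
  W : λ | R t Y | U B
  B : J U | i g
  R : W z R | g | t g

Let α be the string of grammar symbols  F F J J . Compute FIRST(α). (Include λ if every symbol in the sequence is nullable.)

Add FIRST(F)\{λ} = { g, i, t, z }; F is nullable, continue.
Add FIRST(F)\{λ} = { g, i, t, z }; F is nullable, continue.
Add FIRST(J)\{λ} = { g, i, t, z }; J is nullable, continue.
Add FIRST(J)\{λ} = { g, i, t, z }; J is nullable, continue.
Every symbol is nullable, so include λ.

{ g, i, t, z, λ }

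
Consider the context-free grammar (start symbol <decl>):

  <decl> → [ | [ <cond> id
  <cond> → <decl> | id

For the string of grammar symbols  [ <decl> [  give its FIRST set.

{ [ }

[ is a terminal; add {[} and stop.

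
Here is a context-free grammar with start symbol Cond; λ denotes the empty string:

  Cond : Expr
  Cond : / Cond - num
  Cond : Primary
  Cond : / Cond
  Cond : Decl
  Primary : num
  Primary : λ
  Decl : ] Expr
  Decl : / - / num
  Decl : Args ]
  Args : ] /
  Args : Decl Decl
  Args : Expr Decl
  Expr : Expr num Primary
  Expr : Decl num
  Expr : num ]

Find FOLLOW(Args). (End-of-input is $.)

In Decl : Args ]: add FIRST(]) = { ] }.
Union: FOLLOW(Args) = { ] }.

{ ] }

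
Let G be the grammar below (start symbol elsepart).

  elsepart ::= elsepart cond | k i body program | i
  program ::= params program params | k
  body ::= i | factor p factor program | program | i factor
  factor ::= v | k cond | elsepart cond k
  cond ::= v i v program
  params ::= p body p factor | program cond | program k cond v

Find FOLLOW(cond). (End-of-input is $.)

{ $, k, p, v }

In elsepart ::= elsepart cond: cond is at the end, add FOLLOW(elsepart) = { $, v }.
In factor ::= k cond: cond is at the end, add FOLLOW(factor) = { $, k, p, v }.
In factor ::= elsepart cond k: add FIRST(k) = { k }.
In params ::= program cond: cond is at the end, add FOLLOW(params) = { $, k, p, v }.
In params ::= program k cond v: add FIRST(v) = { v }.
Union: FOLLOW(cond) = { $, k, p, v }.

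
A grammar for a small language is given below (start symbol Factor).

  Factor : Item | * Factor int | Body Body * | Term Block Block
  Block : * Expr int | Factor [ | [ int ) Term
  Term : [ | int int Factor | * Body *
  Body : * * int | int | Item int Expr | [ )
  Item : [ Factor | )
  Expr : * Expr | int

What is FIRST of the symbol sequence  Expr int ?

{ *, int }

Add FIRST(Expr) = { *, int }; Expr is not nullable, stop.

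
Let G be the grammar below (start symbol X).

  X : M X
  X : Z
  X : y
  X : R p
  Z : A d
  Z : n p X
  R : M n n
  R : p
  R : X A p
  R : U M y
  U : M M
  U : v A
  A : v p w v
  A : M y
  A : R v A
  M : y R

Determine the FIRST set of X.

From X : M X: add FIRST(M) = { y }.
From X : Z: add FIRST(Z) = { n, p, v, y }.
X : y contributes {y}.
From X : R p: add FIRST(R) = { n, p, v, y }.
Union: FIRST(X) = { n, p, v, y }.

{ n, p, v, y }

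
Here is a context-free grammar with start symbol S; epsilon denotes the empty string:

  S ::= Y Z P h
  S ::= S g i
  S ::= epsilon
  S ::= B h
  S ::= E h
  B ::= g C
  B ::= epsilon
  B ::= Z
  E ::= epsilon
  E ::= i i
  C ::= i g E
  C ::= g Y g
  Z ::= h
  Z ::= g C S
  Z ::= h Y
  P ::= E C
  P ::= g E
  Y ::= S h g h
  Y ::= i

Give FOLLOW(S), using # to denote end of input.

S is the start symbol, so # ∈ FOLLOW(S).
In S ::= S g i: add FIRST(g i) = { g }.
In Z ::= g C S: S is at the end, add FOLLOW(Z) = { g, h, i }.
In Y ::= S h g h: add FIRST(h g h) = { h }.
Union: FOLLOW(S) = { #, g, h, i }.

{ #, g, h, i }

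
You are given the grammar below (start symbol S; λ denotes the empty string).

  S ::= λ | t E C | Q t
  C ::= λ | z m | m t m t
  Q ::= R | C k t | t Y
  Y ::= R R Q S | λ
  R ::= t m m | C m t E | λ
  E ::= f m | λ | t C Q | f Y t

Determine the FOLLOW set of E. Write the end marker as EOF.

In S ::= t E C: add FIRST(C)\{λ} = { m, z }.
  Since C is nullable, also add FOLLOW(S) = { EOF, k, m, t, z }.
In R ::= C m t E: E is at the end, add FOLLOW(R) = { EOF, k, m, t, z }.
Union: FOLLOW(E) = { EOF, k, m, t, z }.

{ EOF, k, m, t, z }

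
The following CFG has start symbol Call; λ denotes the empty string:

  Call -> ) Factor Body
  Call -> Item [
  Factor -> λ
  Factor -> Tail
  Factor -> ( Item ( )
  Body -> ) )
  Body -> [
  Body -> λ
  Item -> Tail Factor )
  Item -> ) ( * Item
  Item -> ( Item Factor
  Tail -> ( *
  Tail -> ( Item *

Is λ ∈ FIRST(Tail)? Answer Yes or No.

Nullable nonterminals: Body, Factor.
No production of Tail has an RHS whose symbols are all nullable, so Tail is not nullable.

No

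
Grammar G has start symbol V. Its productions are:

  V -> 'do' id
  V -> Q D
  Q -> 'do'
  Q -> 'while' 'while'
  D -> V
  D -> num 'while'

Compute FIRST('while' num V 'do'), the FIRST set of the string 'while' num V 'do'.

'while' is a terminal; add {'while'} and stop.

{ 'while' }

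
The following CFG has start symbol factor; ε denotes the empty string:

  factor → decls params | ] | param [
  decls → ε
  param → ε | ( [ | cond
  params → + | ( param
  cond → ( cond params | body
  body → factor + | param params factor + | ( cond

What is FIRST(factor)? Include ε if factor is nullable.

{ (, +, [, ] }

From factor → decls params: decls nullable, take FIRST(decls) ∪ FIRST(params) = { (, + }.
factor → ] contributes {]}.
From factor → param [: param nullable, take FIRST(param) ∪ {[} = { (, +, [, ] }.
Union: FIRST(factor) = { (, +, [, ] }.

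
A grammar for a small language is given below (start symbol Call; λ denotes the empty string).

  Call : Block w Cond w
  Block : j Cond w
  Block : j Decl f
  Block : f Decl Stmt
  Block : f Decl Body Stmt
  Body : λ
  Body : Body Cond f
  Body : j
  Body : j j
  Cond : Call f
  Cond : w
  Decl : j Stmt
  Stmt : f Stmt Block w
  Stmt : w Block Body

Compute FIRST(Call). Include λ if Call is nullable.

{ f, j }

From Call : Block w Cond w: add FIRST(Block) = { f, j }.
Union: FIRST(Call) = { f, j }.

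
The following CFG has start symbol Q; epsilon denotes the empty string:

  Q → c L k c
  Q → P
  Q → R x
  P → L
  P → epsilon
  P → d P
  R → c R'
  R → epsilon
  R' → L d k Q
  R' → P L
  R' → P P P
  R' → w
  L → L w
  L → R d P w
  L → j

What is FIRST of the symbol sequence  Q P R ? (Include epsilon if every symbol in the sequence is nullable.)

{ c, d, j, x, epsilon }

Add FIRST(Q)\{epsilon} = { c, d, j, x }; Q is nullable, continue.
Add FIRST(P)\{epsilon} = { c, d, j }; P is nullable, continue.
Add FIRST(R)\{epsilon} = { c }; R is nullable, continue.
Every symbol is nullable, so include epsilon.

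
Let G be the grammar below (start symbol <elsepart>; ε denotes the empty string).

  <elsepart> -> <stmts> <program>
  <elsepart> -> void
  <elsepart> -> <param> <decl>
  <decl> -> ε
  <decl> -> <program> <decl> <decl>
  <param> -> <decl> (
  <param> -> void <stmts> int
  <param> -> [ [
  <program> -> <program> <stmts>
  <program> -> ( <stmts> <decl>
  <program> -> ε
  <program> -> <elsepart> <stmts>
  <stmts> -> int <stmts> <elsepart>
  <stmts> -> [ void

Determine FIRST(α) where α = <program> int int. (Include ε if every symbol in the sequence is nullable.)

Add FIRST(<program>)\{ε} = { (, [, int, void }; <program> is nullable, continue.
int is a terminal; add {int} and stop.

{ (, [, int, void }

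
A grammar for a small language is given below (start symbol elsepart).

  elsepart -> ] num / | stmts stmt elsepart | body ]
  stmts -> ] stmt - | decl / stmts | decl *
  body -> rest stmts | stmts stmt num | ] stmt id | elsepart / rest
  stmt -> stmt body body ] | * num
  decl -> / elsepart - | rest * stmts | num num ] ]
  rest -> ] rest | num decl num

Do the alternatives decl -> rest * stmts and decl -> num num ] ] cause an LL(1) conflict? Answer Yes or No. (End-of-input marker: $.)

FIRST(rest * stmts) = { ], num } and FIRST(num num ] ]) = { num }.
Both contain num, so the two alternatives are not disjoint — LL(1) conflict.

Yes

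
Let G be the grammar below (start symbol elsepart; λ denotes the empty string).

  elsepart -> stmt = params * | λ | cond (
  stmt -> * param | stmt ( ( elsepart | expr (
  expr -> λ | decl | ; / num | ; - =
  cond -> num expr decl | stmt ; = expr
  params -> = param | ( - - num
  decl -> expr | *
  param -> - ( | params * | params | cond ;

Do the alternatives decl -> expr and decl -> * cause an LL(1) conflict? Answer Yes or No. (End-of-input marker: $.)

FIRST(expr) = { *, ;, λ } and FIRST(*) = { * }.
Both contain *, so the two alternatives are not disjoint — LL(1) conflict.

Yes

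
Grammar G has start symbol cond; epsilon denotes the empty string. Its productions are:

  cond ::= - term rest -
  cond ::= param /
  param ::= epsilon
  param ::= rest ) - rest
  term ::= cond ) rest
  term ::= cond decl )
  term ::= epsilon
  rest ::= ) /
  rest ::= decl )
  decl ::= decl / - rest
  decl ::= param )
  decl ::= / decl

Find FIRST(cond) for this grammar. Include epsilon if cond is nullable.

cond ::= - term rest - contributes {-}.
From cond ::= param /: param nullable, take FIRST(param) ∪ {/} = { ), / }.
Union: FIRST(cond) = { ), -, / }.

{ ), -, / }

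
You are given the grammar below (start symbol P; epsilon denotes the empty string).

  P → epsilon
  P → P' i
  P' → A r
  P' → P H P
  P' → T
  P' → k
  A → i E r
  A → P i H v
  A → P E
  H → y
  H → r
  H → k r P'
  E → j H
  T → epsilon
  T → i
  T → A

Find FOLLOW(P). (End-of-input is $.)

{ $, i, j, k, r, v, y }

P is the start symbol, so $ ∈ FOLLOW(P).
In P' → P H P: add FIRST(H P) = { k, r, y }.
In P' → P H P: P is at the end, add FOLLOW(P') = { i, j, k, r, v, y }.
In A → P i H v: add FIRST(i H v) = { i }.
In A → P E: add FIRST(E) = { j }.
Union: FOLLOW(P) = { $, i, j, k, r, v, y }.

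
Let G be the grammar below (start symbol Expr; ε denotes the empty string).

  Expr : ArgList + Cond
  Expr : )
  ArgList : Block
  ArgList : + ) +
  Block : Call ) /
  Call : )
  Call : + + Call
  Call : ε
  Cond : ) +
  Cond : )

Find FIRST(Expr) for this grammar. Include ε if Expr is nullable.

{ ), + }

From Expr : ArgList + Cond: add FIRST(ArgList) = { ), + }.
Expr : ) contributes {)}.
Union: FIRST(Expr) = { ), + }.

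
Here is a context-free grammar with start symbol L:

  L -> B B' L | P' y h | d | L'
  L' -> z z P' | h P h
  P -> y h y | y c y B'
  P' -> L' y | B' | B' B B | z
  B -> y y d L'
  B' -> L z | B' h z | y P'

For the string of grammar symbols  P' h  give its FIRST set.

{ d, h, y, z }

Add FIRST(P') = { d, h, y, z }; P' is not nullable, stop.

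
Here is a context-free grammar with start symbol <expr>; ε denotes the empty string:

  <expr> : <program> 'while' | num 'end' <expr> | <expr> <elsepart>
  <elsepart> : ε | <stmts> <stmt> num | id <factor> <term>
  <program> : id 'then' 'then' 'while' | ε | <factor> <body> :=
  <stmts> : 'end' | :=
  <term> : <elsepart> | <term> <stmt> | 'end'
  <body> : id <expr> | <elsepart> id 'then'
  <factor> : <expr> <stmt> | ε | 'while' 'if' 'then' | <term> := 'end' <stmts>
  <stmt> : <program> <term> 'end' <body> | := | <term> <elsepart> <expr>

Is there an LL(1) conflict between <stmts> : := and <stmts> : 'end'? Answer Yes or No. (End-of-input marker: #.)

No

FIRST(:=) = { := } and FIRST('end') = { 'end' }.
The FIRST sets are disjoint and neither alternative is nullable — no conflict.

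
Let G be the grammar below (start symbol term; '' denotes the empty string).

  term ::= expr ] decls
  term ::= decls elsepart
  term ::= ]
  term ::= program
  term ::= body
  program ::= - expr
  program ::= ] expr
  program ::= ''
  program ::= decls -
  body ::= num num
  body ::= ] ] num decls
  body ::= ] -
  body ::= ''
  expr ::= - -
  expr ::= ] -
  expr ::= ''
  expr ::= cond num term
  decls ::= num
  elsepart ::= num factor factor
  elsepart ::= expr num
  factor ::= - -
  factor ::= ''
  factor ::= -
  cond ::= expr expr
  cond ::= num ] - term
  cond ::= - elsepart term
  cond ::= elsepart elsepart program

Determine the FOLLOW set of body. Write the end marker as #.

In term ::= body: body is at the end, add FOLLOW(term) = { #, -, ], num }.
Union: FOLLOW(body) = { #, -, ], num }.

{ #, -, ], num }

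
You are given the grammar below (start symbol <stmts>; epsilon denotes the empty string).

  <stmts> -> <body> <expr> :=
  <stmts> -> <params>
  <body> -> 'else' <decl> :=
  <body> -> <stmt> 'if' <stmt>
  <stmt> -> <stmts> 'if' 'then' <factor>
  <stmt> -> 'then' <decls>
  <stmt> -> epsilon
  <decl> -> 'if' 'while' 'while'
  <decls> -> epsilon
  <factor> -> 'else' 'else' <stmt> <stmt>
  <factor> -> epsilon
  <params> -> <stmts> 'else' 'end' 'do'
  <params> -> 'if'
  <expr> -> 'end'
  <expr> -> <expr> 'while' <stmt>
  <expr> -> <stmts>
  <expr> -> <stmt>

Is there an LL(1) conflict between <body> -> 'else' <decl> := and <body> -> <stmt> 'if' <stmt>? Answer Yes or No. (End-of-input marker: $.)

Yes

FIRST('else' <decl> :=) = { 'else' } and FIRST(<stmt> 'if' <stmt>) = { 'else', 'if', 'then' }.
Both contain 'else', so the two alternatives are not disjoint — LL(1) conflict.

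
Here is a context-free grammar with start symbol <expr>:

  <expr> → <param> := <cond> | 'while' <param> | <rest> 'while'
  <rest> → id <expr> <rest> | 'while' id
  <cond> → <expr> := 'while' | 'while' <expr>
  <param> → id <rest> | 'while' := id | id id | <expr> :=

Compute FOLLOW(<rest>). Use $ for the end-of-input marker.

{ $, 'while', :=, id }

In <expr> → <rest> 'while': add FIRST('while') = { 'while' }.
In <rest> → id <expr> <rest>: <rest> is at the end, add FOLLOW(<rest>) = { $, 'while', :=, id }.
In <param> → id <rest>: <rest> is at the end, add FOLLOW(<param>) = { $, 'while', :=, id }.
Union: FOLLOW(<rest>) = { $, 'while', :=, id }.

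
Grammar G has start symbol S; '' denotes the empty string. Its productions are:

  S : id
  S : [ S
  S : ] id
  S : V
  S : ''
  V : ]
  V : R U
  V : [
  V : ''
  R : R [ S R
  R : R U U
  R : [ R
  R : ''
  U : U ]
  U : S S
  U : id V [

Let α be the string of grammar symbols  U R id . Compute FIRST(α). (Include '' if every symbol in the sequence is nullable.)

Add FIRST(U)\{''} = { [, ], id }; U is nullable, continue.
Add FIRST(R)\{''} = { [, ], id }; R is nullable, continue.
id is a terminal; add {id} and stop.

{ [, ], id }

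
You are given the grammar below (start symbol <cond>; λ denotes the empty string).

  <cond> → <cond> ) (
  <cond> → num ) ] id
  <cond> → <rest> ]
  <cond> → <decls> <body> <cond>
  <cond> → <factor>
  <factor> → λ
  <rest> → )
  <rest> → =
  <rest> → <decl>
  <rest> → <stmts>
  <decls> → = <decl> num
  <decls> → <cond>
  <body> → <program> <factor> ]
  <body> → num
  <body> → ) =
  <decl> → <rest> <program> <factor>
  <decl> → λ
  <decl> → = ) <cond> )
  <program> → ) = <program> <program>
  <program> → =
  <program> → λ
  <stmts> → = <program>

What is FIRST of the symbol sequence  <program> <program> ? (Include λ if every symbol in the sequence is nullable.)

Add FIRST(<program>)\{λ} = { ), = }; <program> is nullable, continue.
Add FIRST(<program>)\{λ} = { ), = }; <program> is nullable, continue.
Every symbol is nullable, so include λ.

{ ), =, λ }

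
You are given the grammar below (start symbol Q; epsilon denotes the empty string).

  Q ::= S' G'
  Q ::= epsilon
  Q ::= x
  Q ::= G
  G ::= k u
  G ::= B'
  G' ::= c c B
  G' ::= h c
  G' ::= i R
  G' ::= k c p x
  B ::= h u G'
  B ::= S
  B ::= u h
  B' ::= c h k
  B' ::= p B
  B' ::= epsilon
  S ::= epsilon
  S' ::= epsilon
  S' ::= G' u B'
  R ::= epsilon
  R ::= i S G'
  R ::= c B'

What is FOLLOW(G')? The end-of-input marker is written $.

In Q ::= S' G': G' is at the end, add FOLLOW(Q) = { $ }.
In B ::= h u G': G' is at the end, add FOLLOW(B) = { $, c, h, i, k, u }.
In S' ::= G' u B': add FIRST(u B') = { u }.
In R ::= i S G': G' is at the end, add FOLLOW(R) = { $, c, h, i, k, u }.
Union: FOLLOW(G') = { $, c, h, i, k, u }.

{ $, c, h, i, k, u }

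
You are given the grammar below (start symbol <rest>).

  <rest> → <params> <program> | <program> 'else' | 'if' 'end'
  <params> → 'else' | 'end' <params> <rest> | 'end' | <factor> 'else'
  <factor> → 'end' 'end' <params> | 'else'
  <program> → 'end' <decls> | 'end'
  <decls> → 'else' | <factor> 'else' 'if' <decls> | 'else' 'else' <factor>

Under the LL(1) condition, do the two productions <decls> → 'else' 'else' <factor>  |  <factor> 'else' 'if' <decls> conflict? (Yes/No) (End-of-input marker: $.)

FIRST('else' 'else' <factor>) = { 'else' } and FIRST(<factor> 'else' 'if' <decls>) = { 'else', 'end' }.
Both contain 'else', so the two alternatives are not disjoint — LL(1) conflict.

Yes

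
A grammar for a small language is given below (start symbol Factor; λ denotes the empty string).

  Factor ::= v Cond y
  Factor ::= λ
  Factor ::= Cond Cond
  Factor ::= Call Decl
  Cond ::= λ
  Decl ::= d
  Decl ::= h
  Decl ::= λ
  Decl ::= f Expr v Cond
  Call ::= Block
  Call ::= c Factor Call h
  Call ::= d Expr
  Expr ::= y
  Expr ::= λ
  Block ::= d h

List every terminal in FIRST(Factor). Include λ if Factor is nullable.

{ c, d, v, λ }

Factor ::= v Cond y contributes {v}.
Factor ::= λ contributes λ.
From Factor ::= Cond Cond: Cond, Cond nullable, take FIRST(Cond) ∪ FIRST(Cond) = {  }; also λ since the whole RHS is nullable.
From Factor ::= Call Decl: add FIRST(Call) = { c, d }.
Union: FIRST(Factor) = { c, d, v, λ }.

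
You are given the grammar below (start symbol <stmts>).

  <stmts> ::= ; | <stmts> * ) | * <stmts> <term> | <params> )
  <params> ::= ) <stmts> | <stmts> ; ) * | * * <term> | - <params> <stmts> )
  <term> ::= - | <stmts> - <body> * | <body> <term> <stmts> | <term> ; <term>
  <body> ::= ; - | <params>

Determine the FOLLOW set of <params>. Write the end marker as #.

{ ), *, -, ; }

In <stmts> ::= <params> ): add FIRST()) = { ) }.
In <params> ::= - <params> <stmts> ): add FIRST(<stmts> )) = { ), *, -, ; }.
In <body> ::= <params>: <params> is at the end, add FOLLOW(<body>) = { ), *, -, ; }.
Union: FOLLOW(<params>) = { ), *, -, ; }.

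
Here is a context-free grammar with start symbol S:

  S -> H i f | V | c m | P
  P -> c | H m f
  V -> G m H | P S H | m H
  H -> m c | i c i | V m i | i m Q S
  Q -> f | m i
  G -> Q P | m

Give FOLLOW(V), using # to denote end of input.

In S -> V: V is at the end, add FOLLOW(S) = { #, c, f, i, m }.
In H -> V m i: add FIRST(m i) = { m }.
Union: FOLLOW(V) = { #, c, f, i, m }.

{ #, c, f, i, m }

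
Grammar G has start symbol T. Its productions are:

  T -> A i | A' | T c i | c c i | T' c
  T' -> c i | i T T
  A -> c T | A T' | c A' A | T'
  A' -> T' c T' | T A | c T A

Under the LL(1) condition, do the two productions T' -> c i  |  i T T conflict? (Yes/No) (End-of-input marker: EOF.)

FIRST(c i) = { c } and FIRST(i T T) = { i }.
The FIRST sets are disjoint and neither alternative is nullable — no conflict.

No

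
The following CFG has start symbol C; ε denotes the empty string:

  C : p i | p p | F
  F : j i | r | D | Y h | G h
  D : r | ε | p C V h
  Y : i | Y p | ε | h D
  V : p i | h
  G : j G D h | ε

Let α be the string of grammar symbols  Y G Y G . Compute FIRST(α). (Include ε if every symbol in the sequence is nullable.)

{ h, i, j, p, ε }

Add FIRST(Y)\{ε} = { h, i, p }; Y is nullable, continue.
Add FIRST(G)\{ε} = { j }; G is nullable, continue.
Add FIRST(Y)\{ε} = { h, i, p }; Y is nullable, continue.
Add FIRST(G)\{ε} = { j }; G is nullable, continue.
Every symbol is nullable, so include ε.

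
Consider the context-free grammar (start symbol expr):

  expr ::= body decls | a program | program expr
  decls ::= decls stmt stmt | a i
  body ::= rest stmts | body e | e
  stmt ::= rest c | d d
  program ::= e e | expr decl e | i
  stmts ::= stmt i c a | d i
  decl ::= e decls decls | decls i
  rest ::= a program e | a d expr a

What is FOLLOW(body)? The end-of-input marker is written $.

In expr ::= body decls: add FIRST(decls) = { a }.
In body ::= body e: add FIRST(e) = { e }.
Union: FOLLOW(body) = { a, e }.

{ a, e }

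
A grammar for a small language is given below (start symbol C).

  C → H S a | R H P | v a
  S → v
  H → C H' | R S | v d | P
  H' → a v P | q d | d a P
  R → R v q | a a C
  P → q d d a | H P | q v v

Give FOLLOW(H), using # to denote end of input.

In C → H S a: add FIRST(S a) = { v }.
In C → R H P: add FIRST(P) = { a, q, v }.
In P → H P: add FIRST(P) = { a, q, v }.
Union: FOLLOW(H) = { a, q, v }.

{ a, q, v }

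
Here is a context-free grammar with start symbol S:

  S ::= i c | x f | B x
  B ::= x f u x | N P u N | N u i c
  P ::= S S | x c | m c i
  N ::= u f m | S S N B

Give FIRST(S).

{ i, u, x }

S ::= i c contributes {i}.
S ::= x f contributes {x}.
From S ::= B x: add FIRST(B) = { i, u, x }.
Union: FIRST(S) = { i, u, x }.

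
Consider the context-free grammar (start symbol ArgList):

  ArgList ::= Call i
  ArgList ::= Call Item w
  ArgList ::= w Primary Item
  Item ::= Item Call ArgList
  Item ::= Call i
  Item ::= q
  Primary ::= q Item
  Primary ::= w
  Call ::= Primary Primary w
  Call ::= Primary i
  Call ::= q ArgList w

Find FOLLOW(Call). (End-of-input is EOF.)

{ i, q, w }

In ArgList ::= Call i: add FIRST(i) = { i }.
In ArgList ::= Call Item w: add FIRST(Item w) = { q, w }.
In Item ::= Item Call ArgList: add FIRST(ArgList) = { q, w }.
In Item ::= Call i: add FIRST(i) = { i }.
Union: FOLLOW(Call) = { i, q, w }.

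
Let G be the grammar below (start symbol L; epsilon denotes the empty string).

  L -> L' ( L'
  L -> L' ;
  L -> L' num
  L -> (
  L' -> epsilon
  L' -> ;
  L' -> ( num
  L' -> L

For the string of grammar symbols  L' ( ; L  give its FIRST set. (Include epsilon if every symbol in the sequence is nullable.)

Add FIRST(L')\{epsilon} = { (, ;, num }; L' is nullable, continue.
( is a terminal; add {(} and stop.

{ (, ;, num }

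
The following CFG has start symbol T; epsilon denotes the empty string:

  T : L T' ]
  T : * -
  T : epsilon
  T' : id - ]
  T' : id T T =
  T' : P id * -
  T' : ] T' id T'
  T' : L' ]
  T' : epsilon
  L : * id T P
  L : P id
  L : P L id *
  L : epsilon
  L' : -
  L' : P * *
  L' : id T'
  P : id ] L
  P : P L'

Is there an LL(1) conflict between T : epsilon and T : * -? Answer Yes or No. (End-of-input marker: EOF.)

Yes

FIRST(epsilon) = { epsilon } and FIRST(* -) = { * }.
The first alternative is nullable and FOLLOW(T) = { EOF, *, -, =, ], id } shares * with FIRST of the second — conflict.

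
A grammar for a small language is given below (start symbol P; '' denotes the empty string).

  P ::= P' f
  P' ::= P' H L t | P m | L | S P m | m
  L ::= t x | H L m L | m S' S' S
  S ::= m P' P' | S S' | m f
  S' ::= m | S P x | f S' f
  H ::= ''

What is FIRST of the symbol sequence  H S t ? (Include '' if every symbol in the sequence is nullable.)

Add FIRST(H)\{''} = {  }; H is nullable, continue.
Add FIRST(S) = { m }; S is not nullable, stop.

{ m }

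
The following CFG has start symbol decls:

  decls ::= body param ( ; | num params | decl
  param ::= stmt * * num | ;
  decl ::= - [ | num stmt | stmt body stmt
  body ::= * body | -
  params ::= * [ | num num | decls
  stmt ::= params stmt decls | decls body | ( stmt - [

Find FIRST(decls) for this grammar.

From decls ::= body param ( ;: add FIRST(body) = { *, - }.
decls ::= num params contributes {num}.
From decls ::= decl: add FIRST(decl) = { (, *, -, num }.
Union: FIRST(decls) = { (, *, -, num }.

{ (, *, -, num }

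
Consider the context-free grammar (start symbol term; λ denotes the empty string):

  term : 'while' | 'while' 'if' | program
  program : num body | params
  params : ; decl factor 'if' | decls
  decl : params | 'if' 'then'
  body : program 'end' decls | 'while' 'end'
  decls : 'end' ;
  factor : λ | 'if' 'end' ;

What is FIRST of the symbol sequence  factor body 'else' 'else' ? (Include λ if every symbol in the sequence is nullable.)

{ 'end', 'if', 'while', ;, num }

Add FIRST(factor)\{λ} = { 'if' }; factor is nullable, continue.
Add FIRST(body) = { 'end', 'while', ;, num }; body is not nullable, stop.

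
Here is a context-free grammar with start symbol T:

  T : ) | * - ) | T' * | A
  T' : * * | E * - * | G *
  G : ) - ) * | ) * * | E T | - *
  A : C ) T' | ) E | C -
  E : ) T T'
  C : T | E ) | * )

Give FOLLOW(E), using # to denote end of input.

{ #, ), *, - }

In T' : E * - *: add FIRST(* - *) = { * }.
In G : E T: add FIRST(T) = { ), *, - }.
In A : ) E: E is at the end, add FOLLOW(A) = { #, ), *, - }.
In C : E ): add FIRST()) = { ) }.
Union: FOLLOW(E) = { #, ), *, - }.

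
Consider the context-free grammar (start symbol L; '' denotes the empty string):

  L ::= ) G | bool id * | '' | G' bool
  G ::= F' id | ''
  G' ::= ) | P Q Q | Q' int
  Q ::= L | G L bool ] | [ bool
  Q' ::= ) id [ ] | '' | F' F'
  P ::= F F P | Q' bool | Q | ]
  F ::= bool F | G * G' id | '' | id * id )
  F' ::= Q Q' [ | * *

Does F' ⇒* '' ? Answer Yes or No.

No

Nullable nonterminals: F, G, G', L, P, Q, Q'.
No production of F' has an RHS whose symbols are all nullable, so F' is not nullable.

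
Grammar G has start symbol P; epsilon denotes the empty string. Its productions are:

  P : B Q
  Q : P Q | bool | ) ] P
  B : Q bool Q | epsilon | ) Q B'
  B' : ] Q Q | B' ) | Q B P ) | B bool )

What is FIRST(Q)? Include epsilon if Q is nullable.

{ ), bool }

From Q : P Q: add FIRST(P) = { ), bool }.
Q : bool contributes {bool}.
Q : ) ] P contributes {)}.
Union: FIRST(Q) = { ), bool }.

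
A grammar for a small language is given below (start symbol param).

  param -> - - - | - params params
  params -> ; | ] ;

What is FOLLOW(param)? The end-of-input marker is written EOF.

param is the start symbol, so EOF ∈ FOLLOW(param).
Union: FOLLOW(param) = { EOF }.

{ EOF }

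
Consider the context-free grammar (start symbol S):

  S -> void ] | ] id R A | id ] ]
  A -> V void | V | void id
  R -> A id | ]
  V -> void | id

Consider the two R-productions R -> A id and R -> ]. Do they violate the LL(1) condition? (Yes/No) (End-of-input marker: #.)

No

FIRST(A id) = { id, void } and FIRST(]) = { ] }.
The FIRST sets are disjoint and neither alternative is nullable — no conflict.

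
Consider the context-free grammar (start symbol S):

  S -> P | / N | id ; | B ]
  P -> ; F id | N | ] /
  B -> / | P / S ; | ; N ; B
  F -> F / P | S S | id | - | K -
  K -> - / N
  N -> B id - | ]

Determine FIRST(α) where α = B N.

Add FIRST(B) = { /, ;, ] }; B is not nullable, stop.

{ /, ;, ] }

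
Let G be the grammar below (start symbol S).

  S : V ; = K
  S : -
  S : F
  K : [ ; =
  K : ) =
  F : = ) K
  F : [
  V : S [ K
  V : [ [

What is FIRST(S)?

{ -, =, [ }

From S : V ; = K: add FIRST(V) = { -, =, [ }.
S : - contributes {-}.
From S : F: add FIRST(F) = { =, [ }.
Union: FIRST(S) = { -, =, [ }.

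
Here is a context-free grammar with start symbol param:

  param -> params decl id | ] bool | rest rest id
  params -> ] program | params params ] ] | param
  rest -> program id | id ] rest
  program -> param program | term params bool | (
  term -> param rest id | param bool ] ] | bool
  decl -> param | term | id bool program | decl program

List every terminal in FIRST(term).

From term -> param rest id: add FIRST(param) = { (, ], bool, id }.
From term -> param bool ] ]: add FIRST(param) = { (, ], bool, id }.
term -> bool contributes {bool}.
Union: FIRST(term) = { (, ], bool, id }.

{ (, ], bool, id }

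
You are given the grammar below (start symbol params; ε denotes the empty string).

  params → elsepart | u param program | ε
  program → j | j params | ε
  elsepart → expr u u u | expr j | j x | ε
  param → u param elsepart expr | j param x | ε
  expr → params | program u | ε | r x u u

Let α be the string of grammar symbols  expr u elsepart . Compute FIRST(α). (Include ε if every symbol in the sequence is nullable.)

{ j, r, u }

Add FIRST(expr)\{ε} = { j, r, u }; expr is nullable, continue.
u is a terminal; add {u} and stop.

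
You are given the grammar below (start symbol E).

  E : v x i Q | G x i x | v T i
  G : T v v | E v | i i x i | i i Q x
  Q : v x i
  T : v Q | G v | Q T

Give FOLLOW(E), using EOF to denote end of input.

E is the start symbol, so EOF ∈ FOLLOW(E).
In G : E v: add FIRST(v) = { v }.
Union: FOLLOW(E) = { EOF, v }.

{ EOF, v }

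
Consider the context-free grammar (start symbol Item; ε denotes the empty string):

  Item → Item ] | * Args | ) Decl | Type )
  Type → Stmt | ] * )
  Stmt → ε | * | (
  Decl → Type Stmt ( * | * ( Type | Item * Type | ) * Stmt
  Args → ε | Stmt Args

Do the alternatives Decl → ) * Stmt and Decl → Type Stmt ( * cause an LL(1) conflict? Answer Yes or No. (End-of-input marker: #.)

No

FIRST() * Stmt) = { ) } and FIRST(Type Stmt ( *) = { (, *, ] }.
The FIRST sets are disjoint and neither alternative is nullable — no conflict.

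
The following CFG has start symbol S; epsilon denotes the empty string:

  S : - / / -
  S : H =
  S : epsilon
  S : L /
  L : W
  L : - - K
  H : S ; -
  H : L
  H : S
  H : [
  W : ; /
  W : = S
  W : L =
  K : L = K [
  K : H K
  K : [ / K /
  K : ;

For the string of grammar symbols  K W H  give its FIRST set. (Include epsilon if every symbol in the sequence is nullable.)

Add FIRST(K) = { -, ;, =, [ }; K is not nullable, stop.

{ -, ;, =, [ }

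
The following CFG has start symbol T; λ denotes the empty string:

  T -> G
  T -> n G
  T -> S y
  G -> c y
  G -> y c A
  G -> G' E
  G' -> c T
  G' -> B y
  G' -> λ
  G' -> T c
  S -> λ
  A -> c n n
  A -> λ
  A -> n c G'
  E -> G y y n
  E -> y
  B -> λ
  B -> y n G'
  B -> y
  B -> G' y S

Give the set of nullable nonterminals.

Directly nullable (have an λ-production): G', S, A, B.
No other nonterminal has a production whose RHS symbols are all nullable.

{ A, B, G', S }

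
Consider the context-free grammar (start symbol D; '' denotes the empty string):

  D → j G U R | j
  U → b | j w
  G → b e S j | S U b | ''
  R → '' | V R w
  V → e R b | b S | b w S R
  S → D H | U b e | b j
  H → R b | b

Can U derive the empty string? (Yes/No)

No

Nullable nonterminals: G, R.
No production of U has an RHS whose symbols are all nullable, so U is not nullable.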